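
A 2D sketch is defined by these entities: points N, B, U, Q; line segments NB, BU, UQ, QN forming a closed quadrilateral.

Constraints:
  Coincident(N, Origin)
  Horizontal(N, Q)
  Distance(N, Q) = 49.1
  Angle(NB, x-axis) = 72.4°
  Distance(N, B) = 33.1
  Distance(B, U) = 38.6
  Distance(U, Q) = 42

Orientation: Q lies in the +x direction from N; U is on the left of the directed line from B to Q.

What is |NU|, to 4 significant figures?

63.14

N is at the origin; N and Q share the same y with |NQ| = 49.1 and Q in +x, so Q = (49.1, 0). NB runs at 72.4° with |NB| = 33.1, so B = (10.01, 31.55). U is determined by |BU| = 38.6 and |UQ| = 42.0 together: it lies at the intersection of circle(B, 38.6) and circle(Q, 42.0). With |BQ| = 50.24, the foot of the radical line on BQ is 22.39 from B and the perpendicular offset is √(38.6² − 22.39²) = 31.44. Taking the left-of-BQ solution: U = (47.18, 41.96).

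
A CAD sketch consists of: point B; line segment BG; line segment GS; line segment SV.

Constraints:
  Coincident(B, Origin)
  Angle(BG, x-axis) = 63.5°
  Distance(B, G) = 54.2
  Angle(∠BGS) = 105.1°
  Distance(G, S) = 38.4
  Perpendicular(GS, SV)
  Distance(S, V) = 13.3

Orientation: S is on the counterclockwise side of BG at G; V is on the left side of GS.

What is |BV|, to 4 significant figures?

65.43

B is at the origin; BG runs at 63.5° with length 54.2, so G = 54.2·(cos 63.5°, sin 63.5°) = (24.18, 48.51). ∠BGS = 105.1°, so GS runs at 63.5° + (180° − 105.1°) = 138.4° from the x-axis; with |GS| = 38.4, S = G + 38.4·(cos 138.4°, sin 138.4°) = (-4.532, 74.00). GS is perpendicular to SV; with |SV| = 13.3 on the left of GS, V = S + 13.3·(-0.6639, -0.7478) = (-13.36, 64.05). Then |BV| = |V − B| = 65.43.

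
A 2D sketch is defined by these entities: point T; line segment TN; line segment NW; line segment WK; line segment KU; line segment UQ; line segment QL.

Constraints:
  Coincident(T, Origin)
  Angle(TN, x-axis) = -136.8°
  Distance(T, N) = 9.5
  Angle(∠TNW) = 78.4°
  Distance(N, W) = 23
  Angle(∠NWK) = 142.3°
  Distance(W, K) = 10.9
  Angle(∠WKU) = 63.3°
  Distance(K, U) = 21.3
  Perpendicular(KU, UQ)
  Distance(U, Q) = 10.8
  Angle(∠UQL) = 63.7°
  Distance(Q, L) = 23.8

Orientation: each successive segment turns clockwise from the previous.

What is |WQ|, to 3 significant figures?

16.4

T is at the origin; TN runs at -136.8° with length 9.5, so N = (-6.93, -6.50). ∠TNW = 78.4° gives NW at 122° from the x-axis; with |NW| = 23.0, W = (-19.0, 13.1). ∠NWK = 142.3° gives WK at 83.9° from the x-axis; with |WK| = 10.9, K = (-17.8, 23.9). ∠WKU = 63.3° gives KU at -32.8° from the x-axis; with |KU| = 21.3, U = (0.0855, 12.4). The perpendicularity gives UQ at right angles to KU, so UQ runs at -123°; with |UQ| = 10.8, Q = (-5.76, 3.31). Then |WQ| = |Q − W| = 16.4.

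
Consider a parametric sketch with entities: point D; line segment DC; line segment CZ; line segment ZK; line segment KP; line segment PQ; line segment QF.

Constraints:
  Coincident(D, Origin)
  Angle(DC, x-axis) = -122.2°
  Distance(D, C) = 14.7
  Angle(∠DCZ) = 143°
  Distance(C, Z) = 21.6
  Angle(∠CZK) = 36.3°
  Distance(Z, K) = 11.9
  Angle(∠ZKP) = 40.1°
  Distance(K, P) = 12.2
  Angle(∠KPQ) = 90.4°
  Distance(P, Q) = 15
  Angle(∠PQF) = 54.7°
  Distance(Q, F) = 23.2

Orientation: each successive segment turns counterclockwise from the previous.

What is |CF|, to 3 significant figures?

18.5

D is at the origin; DC runs at -122.2° with length 14.7, so C = (-7.83, -12.4). ∠DCZ = 143.0° gives CZ at -85.2° from the x-axis; with |CZ| = 21.6, Z = (-6.03, -34.0). ∠CZK = 36.3° gives ZK at 58.5° from the x-axis; with |ZK| = 11.9, K = (0.192, -23.8). ∠ZKP = 40.1° gives KP at -162° from the x-axis; with |KP| = 12.2, P = (-11.4, -27.7). ∠KPQ = 90.4° gives PQ at -72.0° from the x-axis; with |PQ| = 15.0, Q = (-6.75, -41.9). ∠PQF = 54.7° gives QF at 53.3° from the x-axis; with |QF| = 23.2, F = (7.12, -23.3). Then |CF| = |F − C| = 18.5.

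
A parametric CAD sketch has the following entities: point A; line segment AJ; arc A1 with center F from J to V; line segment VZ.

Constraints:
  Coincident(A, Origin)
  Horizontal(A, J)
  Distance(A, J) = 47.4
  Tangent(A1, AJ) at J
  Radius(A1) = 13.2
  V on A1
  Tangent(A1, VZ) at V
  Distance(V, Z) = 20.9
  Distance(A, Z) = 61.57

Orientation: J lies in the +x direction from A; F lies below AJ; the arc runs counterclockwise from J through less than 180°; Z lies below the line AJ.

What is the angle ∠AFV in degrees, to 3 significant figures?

50.5°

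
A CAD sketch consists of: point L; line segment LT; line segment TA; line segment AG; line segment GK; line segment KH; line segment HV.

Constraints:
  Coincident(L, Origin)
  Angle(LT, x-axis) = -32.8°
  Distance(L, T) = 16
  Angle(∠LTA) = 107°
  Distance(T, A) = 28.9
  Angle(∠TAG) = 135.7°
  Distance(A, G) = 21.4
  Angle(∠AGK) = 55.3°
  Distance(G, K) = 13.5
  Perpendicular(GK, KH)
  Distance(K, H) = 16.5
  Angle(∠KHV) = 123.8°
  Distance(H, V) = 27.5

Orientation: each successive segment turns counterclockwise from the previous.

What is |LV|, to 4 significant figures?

61.78

GK ⟂ KH, so KH runs at -60.80°; with |KH| = 16.5, H = (33.84, 10.30). ∠KHV = 123.8° gives HV at -4.600° from the x-axis; with |HV| = 27.5, V = (61.25, 8.093). Then |LV| = |V − L| = 61.78.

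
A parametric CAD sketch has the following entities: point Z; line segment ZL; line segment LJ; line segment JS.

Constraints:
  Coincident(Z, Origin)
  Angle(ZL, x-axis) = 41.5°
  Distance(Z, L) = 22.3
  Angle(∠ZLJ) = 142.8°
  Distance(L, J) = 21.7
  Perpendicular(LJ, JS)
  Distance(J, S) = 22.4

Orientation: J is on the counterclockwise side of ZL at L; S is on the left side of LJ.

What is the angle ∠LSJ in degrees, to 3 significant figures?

44.1°

∠ZLJ = 142.8°, so LJ runs at 41.5° + (180° − 142.8°) = 78.7° from the x-axis; with |LJ| = 21.7, J = L + 21.7·(cos 78.7°, sin 78.7°) = (21.0, 36.1). LJ ⟂ JS; with |JS| = 22.4 on the left of LJ, S = J + 22.4·(-0.981, 0.196) = (-1.01, 40.4). Then cos ∠LSJ = SL·SJ / (|SL||SJ|), giving 44.1°.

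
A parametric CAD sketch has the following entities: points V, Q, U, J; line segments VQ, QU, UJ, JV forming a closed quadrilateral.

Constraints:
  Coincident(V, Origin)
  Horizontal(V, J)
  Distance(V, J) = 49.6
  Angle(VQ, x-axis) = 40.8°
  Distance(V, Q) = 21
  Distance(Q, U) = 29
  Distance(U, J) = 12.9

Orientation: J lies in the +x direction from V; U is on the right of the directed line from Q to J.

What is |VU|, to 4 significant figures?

38.19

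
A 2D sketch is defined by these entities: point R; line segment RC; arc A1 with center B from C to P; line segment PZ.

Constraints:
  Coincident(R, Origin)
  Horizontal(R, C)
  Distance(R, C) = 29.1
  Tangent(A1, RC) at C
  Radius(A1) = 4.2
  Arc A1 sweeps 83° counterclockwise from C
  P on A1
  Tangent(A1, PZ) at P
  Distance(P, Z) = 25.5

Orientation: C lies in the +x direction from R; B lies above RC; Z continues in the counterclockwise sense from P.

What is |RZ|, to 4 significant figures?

46.52

R is at the origin; R and C share the same y with |RC| = 29.1 and C on the +x side, so C = (29.10, 0.000). The tangent condition forces BC to be normal to RC, so B = C + (0, 4.2) = (29.10, 4.200). On A1, C sits at bearing -90° from B; an 83° counterclockwise sweep puts P at bearing -7°, so P = B + 4.2·(cos -7°, sin -7°) = (33.27, 3.688). Tangency of A1 to PZ means the radius BP is perpendicular to PZ, so PZ runs along (−sin -7°, cos -7°); with |PZ| = 25.5, Z = (36.38, 29.00). Then |RZ| = |Z − R| = 46.52.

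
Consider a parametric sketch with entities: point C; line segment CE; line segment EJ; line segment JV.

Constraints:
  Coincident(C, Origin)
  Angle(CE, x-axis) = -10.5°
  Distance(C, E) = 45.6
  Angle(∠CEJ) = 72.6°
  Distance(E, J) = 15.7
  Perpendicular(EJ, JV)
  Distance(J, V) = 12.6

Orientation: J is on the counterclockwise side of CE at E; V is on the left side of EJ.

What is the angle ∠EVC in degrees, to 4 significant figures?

124.9°

∠CEJ = 72.6°, so EJ runs at -10.5° + (180° − 72.6°) = 96.90° from the x-axis; with |EJ| = 15.7, J = E + 15.7·(cos 96.90°, sin 96.90°) = (42.95, 7.276). The perpendicularity gives JV at right angles to EJ; with |JV| = 12.6 on the left of EJ, V = J + 12.6·(-0.9928, -0.1201) = (30.44, 5.763). Then cos ∠EVC = VE·VC / (|VE||VC|), giving 124.9°.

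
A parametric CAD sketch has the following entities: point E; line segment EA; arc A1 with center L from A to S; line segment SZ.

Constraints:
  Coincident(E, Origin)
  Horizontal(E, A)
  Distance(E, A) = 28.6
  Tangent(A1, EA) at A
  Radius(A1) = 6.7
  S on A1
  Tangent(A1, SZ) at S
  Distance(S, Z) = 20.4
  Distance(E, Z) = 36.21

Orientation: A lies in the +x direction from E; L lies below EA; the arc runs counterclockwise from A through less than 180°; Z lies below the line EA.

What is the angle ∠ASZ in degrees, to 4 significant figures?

132.8°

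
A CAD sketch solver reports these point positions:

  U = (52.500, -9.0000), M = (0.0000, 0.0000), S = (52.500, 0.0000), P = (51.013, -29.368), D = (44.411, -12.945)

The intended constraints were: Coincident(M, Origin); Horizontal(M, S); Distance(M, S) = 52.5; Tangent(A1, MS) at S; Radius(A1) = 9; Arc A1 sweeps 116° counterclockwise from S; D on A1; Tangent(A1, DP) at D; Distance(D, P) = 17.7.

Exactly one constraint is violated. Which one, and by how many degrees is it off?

Tangent(A1, DP) at D — off by 4.10°.

M = (0.00, 0.00) ✓; M.y = 0.00, S.y = 0.00 ✓; |MS| = 52.50 ✓; ∠(US, SM) = 90.00° ✓; |US| = 9.000 ✓; bearing(U→D) − bearing(U→S) = 116.0° ✓; |UD| = 9.000 ✓; ∠(UD, DP) = 94.10° ✗; |DP| = 17.70 ✓.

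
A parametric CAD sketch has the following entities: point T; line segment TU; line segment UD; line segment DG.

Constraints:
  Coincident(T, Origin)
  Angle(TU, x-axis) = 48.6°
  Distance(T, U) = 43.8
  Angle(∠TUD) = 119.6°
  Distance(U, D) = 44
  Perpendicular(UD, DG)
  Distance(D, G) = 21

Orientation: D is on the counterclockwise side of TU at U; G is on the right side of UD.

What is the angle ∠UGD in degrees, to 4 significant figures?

64.49°

T is at the origin; TU runs at 48.6° with length 43.8, so U = 43.8·(cos 48.6°, sin 48.6°) = (28.97, 32.85). ∠TUD = 119.6°, so UD runs at 48.6° + (180° − 119.6°) = 109.0° from the x-axis; with |UD| = 44.0, D = U + 44.0·(cos 109.0°, sin 109.0°) = (14.64, 74.46). UD ⟂ DG; with |DG| = 21.0 on the right of UD, G = D + 21.0·(0.9455, 0.3256) = (34.50, 81.29). Then cos ∠UGD = GU·GD / (|GU||GD|), giving 64.49°.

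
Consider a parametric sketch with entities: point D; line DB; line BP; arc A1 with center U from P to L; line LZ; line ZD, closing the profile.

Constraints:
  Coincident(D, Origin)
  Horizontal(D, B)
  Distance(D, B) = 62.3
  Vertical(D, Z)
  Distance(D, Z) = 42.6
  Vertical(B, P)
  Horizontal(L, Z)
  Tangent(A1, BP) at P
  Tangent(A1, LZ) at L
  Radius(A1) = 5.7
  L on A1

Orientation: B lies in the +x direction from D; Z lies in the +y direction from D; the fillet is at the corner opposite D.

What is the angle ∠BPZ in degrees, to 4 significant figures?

95.23°

D is at the origin; D and B share the same y with |DB| = 62.3 and B on the +x side, so B = (62.30, 0.000). DZ is vertical with |DZ| = 42.6 and Z on the +y side, so Z = (0.000, 42.60). The virtual corner opposite D is at (62.30, 42.60). Since A1 is tangent to BP there, UP ⟂ BP and A1 meets LZ tangentially, so UL is at right angles to LZ, with radius 5.7, so the center U sits 5.7 in from both sides at U = (56.60, 36.90). That places the tangent points at P = (62.30, 36.90) on BP and L = (56.60, 42.60) on LZ. Then cos ∠BPZ = PB·PZ / (|PB||PZ|), giving 95.23°.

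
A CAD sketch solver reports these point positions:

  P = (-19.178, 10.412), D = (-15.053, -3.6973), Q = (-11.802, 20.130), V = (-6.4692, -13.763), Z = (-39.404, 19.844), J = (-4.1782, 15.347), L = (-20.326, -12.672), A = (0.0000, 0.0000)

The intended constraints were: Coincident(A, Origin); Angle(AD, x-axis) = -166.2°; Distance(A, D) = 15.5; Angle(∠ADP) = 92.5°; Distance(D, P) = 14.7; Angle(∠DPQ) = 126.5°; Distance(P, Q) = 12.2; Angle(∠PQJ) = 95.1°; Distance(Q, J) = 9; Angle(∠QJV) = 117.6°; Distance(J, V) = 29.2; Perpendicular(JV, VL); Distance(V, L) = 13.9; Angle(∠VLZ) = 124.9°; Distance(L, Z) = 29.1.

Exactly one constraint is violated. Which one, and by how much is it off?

Distance(L, Z) = 29.1 — off by 8.60.

A = (0.00, 0.00) ✓; AD at -166.2° ✓; |AD| = 15.50 ✓; ∠ADP = 92.50° ✓; |DP| = 14.70 ✓; ∠DPQ = 126.5° ✓; |PQ| = 12.20 ✓; ∠PQJ = 95.10° ✓; |QJ| = 9.000 ✓; ∠QJV = 117.6° ✓; |JV| = 29.20 ✓; ∠(JV, VL) = 90.00° ✓; |VL| = 13.90 ✓; ∠VLZ = 124.9° ✓; |LZ| = 37.70 ✗.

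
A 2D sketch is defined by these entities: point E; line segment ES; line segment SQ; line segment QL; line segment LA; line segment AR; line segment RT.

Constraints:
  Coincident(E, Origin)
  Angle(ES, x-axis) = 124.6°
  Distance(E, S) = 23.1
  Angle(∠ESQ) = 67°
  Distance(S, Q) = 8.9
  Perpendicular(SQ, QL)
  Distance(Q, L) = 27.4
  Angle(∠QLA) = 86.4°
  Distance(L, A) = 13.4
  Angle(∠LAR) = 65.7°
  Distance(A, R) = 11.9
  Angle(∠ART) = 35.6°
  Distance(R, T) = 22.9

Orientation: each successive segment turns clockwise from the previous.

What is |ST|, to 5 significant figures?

38.958

E is at the origin; ES runs at 124.6° with length 23.1, so S = (-13.117, 19.014). ∠ESQ = 67.0° gives SQ at 11.600° from the x-axis; with |SQ| = 8.9, Q = (-4.3990, 20.804). SQ ⟂ QL, so QL runs at -78.400°; with |QL| = 27.4, L = (1.1106, -6.0363). ∠QLA = 86.4° gives LA at -172.00° from the x-axis; with |LA| = 13.4, A = (-12.159, -7.9012). ∠LAR = 65.7° gives AR at 73.700° from the x-axis; with |AR| = 11.9, R = (-8.8191, 3.5204). ∠ART = 35.6° gives RT at -70.700° from the x-axis; with |RT| = 22.9, T = (-1.2503, -18.093). Then |ST| = |T − S| = 38.958.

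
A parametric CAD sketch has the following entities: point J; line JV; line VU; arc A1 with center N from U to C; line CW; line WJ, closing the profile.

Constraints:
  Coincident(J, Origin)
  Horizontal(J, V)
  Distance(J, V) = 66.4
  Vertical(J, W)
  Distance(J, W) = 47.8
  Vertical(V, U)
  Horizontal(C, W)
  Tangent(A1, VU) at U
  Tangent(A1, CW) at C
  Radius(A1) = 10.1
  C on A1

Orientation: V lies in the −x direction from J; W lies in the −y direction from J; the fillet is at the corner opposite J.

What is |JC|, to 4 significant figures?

73.85

The virtual corner opposite J is at (-66.40, -47.80). Tangency of A1 to VU means the radius NU is perpendicular to VU and since A1 is tangent to CW there, NC ⟂ CW, with radius 10.1, so the center N sits 10.1 in from both sides at N = (-56.30, -37.70). That places the tangent points at U = (-66.40, -37.70) on VU and C = (-56.30, -47.80) on CW. Then |JC| = |C − J| = 73.85.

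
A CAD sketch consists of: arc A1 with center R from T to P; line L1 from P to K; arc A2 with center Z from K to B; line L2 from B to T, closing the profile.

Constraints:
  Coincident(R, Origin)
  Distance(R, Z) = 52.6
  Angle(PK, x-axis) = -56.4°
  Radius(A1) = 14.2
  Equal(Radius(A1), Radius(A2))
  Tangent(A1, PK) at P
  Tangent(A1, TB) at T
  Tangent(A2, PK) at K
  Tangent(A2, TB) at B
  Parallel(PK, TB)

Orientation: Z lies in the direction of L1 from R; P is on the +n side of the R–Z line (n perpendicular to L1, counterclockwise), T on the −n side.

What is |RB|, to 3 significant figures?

54.5

Tangency of A1 to both parallel lines with radius 14.2 puts P and T at R ± 14.2·n: P = (11.8, 7.86), T = (-11.8, -7.86). Equal radii place K and B the same way about Z: K = Z + 14.2·n = (40.9, -36.0), B = Z − 14.2·n = (17.3, -51.7). Then |RB| = |B − R| = 54.5.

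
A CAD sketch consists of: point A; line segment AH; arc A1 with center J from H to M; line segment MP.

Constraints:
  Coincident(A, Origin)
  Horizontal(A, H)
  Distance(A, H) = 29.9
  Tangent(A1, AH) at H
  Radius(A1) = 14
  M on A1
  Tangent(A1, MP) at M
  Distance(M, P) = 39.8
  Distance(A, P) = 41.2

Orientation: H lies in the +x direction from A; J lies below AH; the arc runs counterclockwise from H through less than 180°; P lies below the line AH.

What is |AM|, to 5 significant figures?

19.127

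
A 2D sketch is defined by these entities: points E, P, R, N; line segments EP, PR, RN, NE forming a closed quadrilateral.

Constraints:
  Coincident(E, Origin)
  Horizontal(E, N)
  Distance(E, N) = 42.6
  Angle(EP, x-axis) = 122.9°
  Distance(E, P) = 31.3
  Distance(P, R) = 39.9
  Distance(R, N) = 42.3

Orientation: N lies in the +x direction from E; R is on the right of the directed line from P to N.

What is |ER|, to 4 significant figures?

9.264

E is at the origin; EN is horizontal with |EN| = 42.6 and N in +x, so N = (42.6, 0). EP runs at 122.9° with |EP| = 31.3, so P = (-17.00, 26.28). R is determined by |PR| = 39.9 and |RN| = 42.3 together: it lies at the intersection of circle(P, 39.9) and circle(N, 42.3). With |PN| = 65.14, the foot of the radical line on PN is 31.05 from P and the perpendicular offset is √(39.9² − 31.05²) = 25.05. Taking the right-of-PN solution: R = (1.306, -9.172).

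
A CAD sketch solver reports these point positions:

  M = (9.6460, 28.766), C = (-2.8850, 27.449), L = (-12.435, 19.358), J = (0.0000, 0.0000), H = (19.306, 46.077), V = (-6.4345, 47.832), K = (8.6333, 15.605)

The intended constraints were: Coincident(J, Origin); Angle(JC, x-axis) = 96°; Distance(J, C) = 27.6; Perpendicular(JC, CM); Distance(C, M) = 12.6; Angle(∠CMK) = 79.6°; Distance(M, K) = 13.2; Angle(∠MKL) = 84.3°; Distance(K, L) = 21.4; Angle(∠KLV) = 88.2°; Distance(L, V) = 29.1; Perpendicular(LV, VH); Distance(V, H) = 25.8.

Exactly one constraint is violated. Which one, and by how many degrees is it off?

Perpendicular(LV, VH) — off by 8.00°.

J = (0.00, 0.00) ✓; JC at 96.00° ✓; |JC| = 27.60 ✓; ∠(JC, CM) = 90.00° ✓; |CM| = 12.60 ✓; ∠CMK = 79.60° ✓; |MK| = 13.20 ✓; ∠MKL = 84.30° ✓; |KL| = 21.40 ✓; ∠KLV = 88.20° ✓; |LV| = 29.10 ✓; ∠(LV, VH) = 82.00° ✗; |VH| = 25.80 ✓.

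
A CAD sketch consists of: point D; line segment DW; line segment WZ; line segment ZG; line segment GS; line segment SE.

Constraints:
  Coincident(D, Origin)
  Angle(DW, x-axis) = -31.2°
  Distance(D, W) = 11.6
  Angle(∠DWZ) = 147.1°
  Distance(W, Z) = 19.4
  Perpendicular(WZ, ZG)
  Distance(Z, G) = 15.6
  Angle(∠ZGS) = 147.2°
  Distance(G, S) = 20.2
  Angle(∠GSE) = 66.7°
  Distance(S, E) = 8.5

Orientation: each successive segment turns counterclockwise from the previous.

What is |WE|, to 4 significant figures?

25.79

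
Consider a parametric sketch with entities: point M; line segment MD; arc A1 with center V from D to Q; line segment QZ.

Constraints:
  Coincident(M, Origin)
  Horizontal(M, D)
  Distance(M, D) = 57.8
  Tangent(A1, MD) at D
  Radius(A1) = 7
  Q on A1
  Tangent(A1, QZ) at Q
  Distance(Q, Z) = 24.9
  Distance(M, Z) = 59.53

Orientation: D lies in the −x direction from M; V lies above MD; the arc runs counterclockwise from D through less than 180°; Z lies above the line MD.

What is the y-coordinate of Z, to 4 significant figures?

31.77

Checks: |VQ| = 7.000 ✓; ∠(VQ, QZ) = 90.00° ✓; |QZ| = 24.90 ✓; |MZ| = 59.53 ✓.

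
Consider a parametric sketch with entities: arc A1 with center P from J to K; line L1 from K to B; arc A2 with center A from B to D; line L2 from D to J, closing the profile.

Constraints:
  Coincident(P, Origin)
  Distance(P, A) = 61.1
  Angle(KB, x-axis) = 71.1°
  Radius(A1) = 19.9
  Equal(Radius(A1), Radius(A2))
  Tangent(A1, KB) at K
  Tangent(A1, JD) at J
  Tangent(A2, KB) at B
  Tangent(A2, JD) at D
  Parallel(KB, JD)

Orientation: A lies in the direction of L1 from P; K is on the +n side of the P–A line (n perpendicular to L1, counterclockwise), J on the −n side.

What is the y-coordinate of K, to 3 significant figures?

6.45

The slot axis is L1's direction at 71.1°, so u = (cos 71.1°, sin 71.1°) = (0.324, 0.946) and n = (−sin 71.1°, cos 71.1°) = (-0.946, 0.324). P is at the origin and A lies 61.1 along u from P, so A = 61.1·u = (19.8, 57.8). Tangency of A1 to both parallel lines with radius 19.9 puts K and J at P ± 19.9·n: K = (-18.8, 6.45), J = (18.8, -6.45). So K.y = 6.45.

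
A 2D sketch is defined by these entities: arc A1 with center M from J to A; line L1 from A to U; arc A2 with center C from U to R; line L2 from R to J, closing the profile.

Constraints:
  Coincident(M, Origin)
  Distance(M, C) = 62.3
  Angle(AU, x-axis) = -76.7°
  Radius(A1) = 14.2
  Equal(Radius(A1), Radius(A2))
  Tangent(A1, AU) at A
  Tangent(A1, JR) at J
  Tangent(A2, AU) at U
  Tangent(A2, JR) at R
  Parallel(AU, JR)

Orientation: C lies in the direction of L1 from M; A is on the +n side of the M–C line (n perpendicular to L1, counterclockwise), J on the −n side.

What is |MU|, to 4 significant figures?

63.90

Tangency of A1 to both parallel lines with radius 14.2 puts A and J at M ± 14.2·n: A = (13.82, 3.267), J = (-13.82, -3.267). Equal radii place U and R the same way about C: U = C + 14.2·n = (28.15, -57.36), R = C − 14.2·n = (0.5130, -63.90). Then |MU| = |U − M| = 63.90.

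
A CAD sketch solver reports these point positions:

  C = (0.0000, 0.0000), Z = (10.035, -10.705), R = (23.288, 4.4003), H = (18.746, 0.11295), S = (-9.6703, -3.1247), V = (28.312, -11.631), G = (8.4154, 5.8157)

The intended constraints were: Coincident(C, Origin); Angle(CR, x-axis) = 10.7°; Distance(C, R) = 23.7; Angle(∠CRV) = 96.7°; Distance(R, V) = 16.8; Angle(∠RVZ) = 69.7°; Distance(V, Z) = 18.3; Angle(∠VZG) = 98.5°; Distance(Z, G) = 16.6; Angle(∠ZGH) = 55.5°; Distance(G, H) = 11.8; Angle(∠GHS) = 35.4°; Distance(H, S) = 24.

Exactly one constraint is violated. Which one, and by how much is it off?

Distance(H, S) = 24 — off by 4.60.

C = (0.00, 0.00) ✓; CR at 10.70° ✓; |CR| = 23.70 ✓; ∠CRV = 96.70° ✓; |RV| = 16.80 ✓; ∠RVZ = 69.70° ✓; |VZ| = 18.30 ✓; ∠VZG = 98.50° ✓; |ZG| = 16.60 ✓; ∠ZGH = 55.50° ✓; |GH| = 11.80 ✓; ∠GHS = 35.40° ✓; |HS| = 28.60 ✗.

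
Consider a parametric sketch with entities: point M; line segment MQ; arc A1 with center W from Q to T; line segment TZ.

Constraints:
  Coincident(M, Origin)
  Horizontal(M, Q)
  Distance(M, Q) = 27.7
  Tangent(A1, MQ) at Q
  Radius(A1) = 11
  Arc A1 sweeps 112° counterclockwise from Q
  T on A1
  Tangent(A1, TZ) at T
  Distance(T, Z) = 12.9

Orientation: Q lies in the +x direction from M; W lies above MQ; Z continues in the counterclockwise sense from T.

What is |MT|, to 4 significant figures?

40.80

The tangent condition forces WQ to be normal to MQ, so W = Q + (0, 11) = (27.70, 11.00). On A1, Q sits at bearing -90° from W; a 112° counterclockwise sweep puts T at bearing 22°, so T = W + 11.0·(cos 22°, sin 22°) = (37.90, 15.12). Then |MT| = |T − M| = 40.80.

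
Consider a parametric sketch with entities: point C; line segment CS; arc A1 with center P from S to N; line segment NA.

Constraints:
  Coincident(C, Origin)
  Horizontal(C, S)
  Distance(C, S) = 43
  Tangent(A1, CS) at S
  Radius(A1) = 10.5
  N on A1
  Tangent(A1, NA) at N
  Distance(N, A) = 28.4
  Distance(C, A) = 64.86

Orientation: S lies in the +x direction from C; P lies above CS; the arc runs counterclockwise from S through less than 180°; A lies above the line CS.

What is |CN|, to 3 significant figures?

54.6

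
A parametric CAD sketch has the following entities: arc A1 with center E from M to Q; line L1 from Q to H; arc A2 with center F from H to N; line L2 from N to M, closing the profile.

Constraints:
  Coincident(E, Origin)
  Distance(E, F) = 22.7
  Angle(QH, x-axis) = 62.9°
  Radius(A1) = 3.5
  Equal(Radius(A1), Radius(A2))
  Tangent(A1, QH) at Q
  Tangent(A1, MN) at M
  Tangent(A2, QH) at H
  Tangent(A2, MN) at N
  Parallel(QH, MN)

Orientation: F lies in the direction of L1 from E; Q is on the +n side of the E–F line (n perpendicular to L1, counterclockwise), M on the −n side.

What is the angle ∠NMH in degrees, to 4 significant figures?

17.14°

The slot axis is L1's direction at 62.9°, so u = (cos 62.9°, sin 62.9°) = (0.4555, 0.8902) and n = (−sin 62.9°, cos 62.9°) = (-0.8902, 0.4555). E is at the origin and F lies 22.7 along u from E, so F = 22.7·u = (10.34, 20.21). Tangency of A1 to both parallel lines with radius 3.5 puts Q and M at E ± 3.5·n: Q = (-3.116, 1.594), M = (3.116, -1.594). Equal radii place H and N the same way about F: H = F + 3.5·n = (7.225, 21.80), N = F − 3.5·n = (13.46, 18.61). Then cos ∠NMH = MN·MH / (|MN||MH|), giving 17.14°.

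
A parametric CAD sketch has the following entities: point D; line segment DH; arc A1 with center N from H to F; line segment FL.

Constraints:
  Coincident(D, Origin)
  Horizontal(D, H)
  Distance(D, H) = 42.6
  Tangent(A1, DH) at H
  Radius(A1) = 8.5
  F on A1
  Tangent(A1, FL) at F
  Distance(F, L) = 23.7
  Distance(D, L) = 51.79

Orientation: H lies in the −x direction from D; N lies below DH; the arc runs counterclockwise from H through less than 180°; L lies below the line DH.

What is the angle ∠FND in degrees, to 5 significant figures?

164.50°

D is at the origin; DH is horizontal with |DH| = 42.6 and H on the −x side, so H = (-42.600, 0.0000). Since A1 is tangent to DH there, NH ⟂ DH, so N = H + (0, -8.5) = (-42.600, -8.5000). Since NF ⟂ FL (tangency), |NL| = √(8.5² + 23.7²) = 25.178 regardless of where F sits on A1. So L lies on both circle(D, 51.79) and circle(N, 25.178); the below-DH intersection is L = (-39.507, -33.487). F is the foot of the tangent from L: F = (-50.188, -12.331).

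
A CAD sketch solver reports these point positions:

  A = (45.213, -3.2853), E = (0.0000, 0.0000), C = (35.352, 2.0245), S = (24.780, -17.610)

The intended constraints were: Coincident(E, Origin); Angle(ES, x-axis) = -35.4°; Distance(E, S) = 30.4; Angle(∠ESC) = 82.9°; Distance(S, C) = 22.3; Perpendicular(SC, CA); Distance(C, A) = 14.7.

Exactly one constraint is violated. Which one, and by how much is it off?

Distance(C, A) = 14.7 — off by 3.50.

E = (0.00, 0.00) ✓; ES at -35.40° ✓; |ES| = 30.40 ✓; ∠ESC = 82.90° ✓; |SC| = 22.30 ✓; ∠(SC, CA) = 90.00° ✓; |CA| = 11.20 ✗.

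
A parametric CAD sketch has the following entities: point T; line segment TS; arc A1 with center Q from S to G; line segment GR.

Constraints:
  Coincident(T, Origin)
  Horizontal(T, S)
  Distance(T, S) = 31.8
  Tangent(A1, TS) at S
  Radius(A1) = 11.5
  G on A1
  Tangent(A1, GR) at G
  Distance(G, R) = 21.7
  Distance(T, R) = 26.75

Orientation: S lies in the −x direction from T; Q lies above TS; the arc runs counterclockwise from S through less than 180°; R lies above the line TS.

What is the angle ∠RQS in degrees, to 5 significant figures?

121.75°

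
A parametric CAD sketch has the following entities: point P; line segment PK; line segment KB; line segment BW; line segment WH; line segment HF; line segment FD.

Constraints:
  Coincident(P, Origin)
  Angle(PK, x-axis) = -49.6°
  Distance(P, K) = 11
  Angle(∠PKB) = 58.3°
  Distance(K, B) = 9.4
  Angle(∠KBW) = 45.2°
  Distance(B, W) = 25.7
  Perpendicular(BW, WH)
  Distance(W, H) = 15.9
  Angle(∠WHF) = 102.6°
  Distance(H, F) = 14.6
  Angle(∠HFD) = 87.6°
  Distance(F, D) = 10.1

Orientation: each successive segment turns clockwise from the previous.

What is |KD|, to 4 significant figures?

3.919

∠WHF = 102.6° gives HF at -113.5° from the x-axis; with |HF| = 14.6, F = (20.01, -11.79). ∠HFD = 87.6° gives FD at 154.1° from the x-axis; with |FD| = 10.1, D = (10.92, -7.379). Then |KD| = |D − K| = 3.919.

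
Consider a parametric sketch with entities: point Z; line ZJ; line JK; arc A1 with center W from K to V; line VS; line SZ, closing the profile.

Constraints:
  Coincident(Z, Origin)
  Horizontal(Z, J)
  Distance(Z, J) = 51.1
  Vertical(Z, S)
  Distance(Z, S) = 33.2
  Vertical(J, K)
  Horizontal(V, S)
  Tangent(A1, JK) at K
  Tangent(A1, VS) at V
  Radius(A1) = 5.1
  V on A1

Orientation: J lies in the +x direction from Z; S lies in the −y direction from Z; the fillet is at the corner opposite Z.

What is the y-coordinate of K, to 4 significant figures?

-28.10

Z is at the origin; Z and J share the same y with |ZJ| = 51.1 and J on the +x side, so J = (51.10, 0.000). Z and S share the same x with |ZS| = 33.2 and S on the −y side, so S = (0.000, -33.20). The virtual corner opposite Z is at (51.10, -33.20). A1 meets JK tangentially, so WK is at right angles to JK and since A1 is tangent to VS there, WV ⟂ VS, with radius 5.1, so the center W sits 5.1 in from both sides at W = (46.00, -28.10). That places the tangent points at K = (51.10, -28.10) on JK and V = (46.00, -33.20) on VS. So K.y = -28.10.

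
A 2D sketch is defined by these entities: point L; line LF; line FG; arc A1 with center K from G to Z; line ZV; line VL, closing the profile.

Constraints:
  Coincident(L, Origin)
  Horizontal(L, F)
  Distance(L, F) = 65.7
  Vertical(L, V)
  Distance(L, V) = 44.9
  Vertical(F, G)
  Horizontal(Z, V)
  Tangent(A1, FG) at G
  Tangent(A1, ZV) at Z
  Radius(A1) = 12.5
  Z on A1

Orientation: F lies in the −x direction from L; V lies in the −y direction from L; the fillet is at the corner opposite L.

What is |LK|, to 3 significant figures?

62.3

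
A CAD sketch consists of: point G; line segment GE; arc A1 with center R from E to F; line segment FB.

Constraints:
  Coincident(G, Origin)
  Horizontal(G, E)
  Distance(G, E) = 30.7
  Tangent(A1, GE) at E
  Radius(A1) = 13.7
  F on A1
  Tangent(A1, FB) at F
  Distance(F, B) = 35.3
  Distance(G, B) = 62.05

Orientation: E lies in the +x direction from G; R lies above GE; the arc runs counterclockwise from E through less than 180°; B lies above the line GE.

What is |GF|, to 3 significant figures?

47.2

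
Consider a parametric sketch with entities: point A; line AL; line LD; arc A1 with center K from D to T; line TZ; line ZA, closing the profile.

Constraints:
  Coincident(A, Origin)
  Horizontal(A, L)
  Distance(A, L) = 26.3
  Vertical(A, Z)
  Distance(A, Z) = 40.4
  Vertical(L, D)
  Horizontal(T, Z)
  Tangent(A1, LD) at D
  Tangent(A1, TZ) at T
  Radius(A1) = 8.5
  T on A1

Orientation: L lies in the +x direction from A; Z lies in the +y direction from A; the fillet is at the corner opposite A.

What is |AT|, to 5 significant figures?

44.147

A is at the origin; AL is horizontal with |AL| = 26.3 and L on the +x side, so L = (26.300, 0.0000). A and Z share the same x with |AZ| = 40.4 and Z on the +y side, so Z = (0.0000, 40.400). The virtual corner opposite A is at (26.300, 40.400). A1 meets LD tangentially, so KD is at right angles to LD and tangency of A1 to TZ means the radius KT is perpendicular to TZ, with radius 8.5, so the center K sits 8.5 in from both sides at K = (17.800, 31.900). That places the tangent points at D = (26.300, 31.900) on LD and T = (17.800, 40.400) on TZ. Then |AT| = |T − A| = 44.147.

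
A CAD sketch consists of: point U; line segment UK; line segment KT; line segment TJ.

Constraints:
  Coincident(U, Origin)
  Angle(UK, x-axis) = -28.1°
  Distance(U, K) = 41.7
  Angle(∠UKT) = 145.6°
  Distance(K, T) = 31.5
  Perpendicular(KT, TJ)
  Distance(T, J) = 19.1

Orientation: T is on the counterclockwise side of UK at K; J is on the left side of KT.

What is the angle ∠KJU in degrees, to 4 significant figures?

35.10°

U is at the origin; UK runs at -28.1° with length 41.7, so K = 41.7·(cos -28.1°, sin -28.1°) = (36.78, -19.64). ∠UKT = 145.6°, so KT runs at -28.1° + (180° − 145.6°) = 6.300° from the x-axis; with |KT| = 31.5, T = K + 31.5·(cos 6.300°, sin 6.300°) = (68.09, -16.18). The perpendicularity gives TJ at right angles to KT; with |TJ| = 19.1 on the left of KT, J = T + 19.1·(-0.1097, 0.9940) = (66.00, 2.800). Then cos ∠KJU = JK·JU / (|JK||JU|), giving 35.10°.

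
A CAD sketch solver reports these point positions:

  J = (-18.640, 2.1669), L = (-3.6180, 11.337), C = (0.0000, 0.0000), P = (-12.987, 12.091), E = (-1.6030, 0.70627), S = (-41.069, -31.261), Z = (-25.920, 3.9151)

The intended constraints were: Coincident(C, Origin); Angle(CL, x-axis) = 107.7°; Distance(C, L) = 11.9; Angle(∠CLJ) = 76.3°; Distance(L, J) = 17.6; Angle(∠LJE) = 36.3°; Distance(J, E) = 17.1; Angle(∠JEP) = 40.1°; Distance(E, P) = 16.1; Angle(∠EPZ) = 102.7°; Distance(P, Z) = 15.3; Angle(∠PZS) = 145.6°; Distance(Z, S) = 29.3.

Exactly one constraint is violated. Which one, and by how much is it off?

Distance(Z, S) = 29.3 — off by 9.00.

C = (0.00, 0.00) ✓; CL at 107.7° ✓; |CL| = 11.90 ✓; ∠CLJ = 76.30° ✓; |LJ| = 17.60 ✓; ∠LJE = 36.30° ✓; |JE| = 17.10 ✓; ∠JEP = 40.10° ✓; |EP| = 16.10 ✓; ∠EPZ = 102.7° ✓; |PZ| = 15.30 ✓; ∠PZS = 145.6° ✓; |ZS| = 38.30 ✗.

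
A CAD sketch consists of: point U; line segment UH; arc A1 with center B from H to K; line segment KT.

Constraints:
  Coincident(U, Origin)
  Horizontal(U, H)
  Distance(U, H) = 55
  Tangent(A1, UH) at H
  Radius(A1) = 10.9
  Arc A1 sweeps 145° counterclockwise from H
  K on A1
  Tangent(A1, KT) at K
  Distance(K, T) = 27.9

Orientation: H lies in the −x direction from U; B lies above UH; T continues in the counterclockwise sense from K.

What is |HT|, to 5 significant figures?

39.491

U is at the origin; U and H share the same y with |UH| = 55.0 and H on the −x side, so H = (-55.000, 0.0000). Since A1 is tangent to UH there, BH ⟂ UH, so B = H + (0, 10.9) = (-55.000, 10.900). On A1, H sits at bearing -90° from B; a 145° counterclockwise sweep puts K at bearing 55°, so K = B + 10.9·(cos 55°, sin 55°) = (-48.748, 19.829). A1 meets KT tangentially, so BK is at right angles to KT, so KT runs along (−sin 55°, cos 55°); with |KT| = 27.9, T = (-71.602, 35.832). Then |HT| = |T − H| = 39.491.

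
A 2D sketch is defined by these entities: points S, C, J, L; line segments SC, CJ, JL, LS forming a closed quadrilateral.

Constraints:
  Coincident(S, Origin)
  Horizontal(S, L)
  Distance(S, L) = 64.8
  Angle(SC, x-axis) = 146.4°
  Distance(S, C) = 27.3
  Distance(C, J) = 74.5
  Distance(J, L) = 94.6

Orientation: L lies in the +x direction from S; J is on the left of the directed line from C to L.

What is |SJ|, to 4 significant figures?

81.10

S is at the origin; S and L share the same y with |SL| = 64.8 and L in +x, so L = (64.8, 0). SC runs at 146.4° with |SC| = 27.3, so C = (-22.74, 15.11). J is determined by |CJ| = 74.5 and |JL| = 94.6 together: it lies at the intersection of circle(C, 74.5) and circle(L, 94.6). With |CL| = 88.83, the foot of the radical line on CL is 25.29 from C and the perpendicular offset is √(74.5² − 25.29²) = 70.08. Taking the left-of-CL solution: J = (14.10, 79.86).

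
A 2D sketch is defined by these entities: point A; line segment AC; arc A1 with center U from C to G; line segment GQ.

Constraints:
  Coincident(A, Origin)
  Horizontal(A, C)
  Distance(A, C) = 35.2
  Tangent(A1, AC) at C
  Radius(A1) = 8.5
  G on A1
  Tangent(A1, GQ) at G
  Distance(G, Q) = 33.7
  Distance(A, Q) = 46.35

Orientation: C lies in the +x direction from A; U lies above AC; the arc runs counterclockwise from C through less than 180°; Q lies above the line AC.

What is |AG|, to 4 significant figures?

44.18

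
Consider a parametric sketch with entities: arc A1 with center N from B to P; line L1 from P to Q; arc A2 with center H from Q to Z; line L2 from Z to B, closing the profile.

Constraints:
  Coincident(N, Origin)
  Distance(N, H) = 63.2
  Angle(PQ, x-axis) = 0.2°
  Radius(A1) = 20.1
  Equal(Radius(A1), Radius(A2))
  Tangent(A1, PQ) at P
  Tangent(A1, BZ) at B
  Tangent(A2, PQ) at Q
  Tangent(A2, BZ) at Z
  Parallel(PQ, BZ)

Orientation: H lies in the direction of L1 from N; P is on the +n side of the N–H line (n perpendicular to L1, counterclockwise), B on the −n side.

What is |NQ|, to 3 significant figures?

66.3

Tangency of A1 to both parallel lines with radius 20.1 puts P and B at N ± 20.1·n: P = (-0.0702, 20.1), B = (0.0702, -20.1). Equal radii place Q and Z the same way about H: Q = H + 20.1·n = (63.1, 20.3), Z = H − 20.1·n = (63.3, -19.9). Then |NQ| = |Q − N| = 66.3.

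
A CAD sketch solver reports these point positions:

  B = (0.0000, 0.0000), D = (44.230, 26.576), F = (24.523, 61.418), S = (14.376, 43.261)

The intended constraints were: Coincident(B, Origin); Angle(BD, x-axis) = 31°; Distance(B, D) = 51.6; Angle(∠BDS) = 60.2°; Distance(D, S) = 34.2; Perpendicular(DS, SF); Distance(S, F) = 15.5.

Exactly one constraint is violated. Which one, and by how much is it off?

Distance(S, F) = 15.5 — off by 5.30.

B = (0.00, 0.00) ✓; BD at 31.00° ✓; |BD| = 51.60 ✓; ∠BDS = 60.20° ✓; |DS| = 34.20 ✓; ∠(DS, SF) = 90.00° ✓; |SF| = 20.80 ✗.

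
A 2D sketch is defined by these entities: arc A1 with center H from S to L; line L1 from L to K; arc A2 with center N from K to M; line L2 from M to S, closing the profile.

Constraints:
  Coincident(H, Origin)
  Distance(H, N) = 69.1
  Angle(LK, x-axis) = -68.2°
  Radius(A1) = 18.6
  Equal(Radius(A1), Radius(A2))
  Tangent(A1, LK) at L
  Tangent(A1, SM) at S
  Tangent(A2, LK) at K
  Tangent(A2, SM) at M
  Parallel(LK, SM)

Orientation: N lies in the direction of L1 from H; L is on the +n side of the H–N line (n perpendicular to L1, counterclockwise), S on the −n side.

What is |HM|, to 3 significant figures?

71.6

The slot axis is L1's direction at -68.2°, so u = (cos -68.2°, sin -68.2°) = (0.371, -0.928) and n = (−sin -68.2°, cos -68.2°) = (0.928, 0.371). H is at the origin and N lies 69.1 along u from H, so N = 69.1·u = (25.7, -64.2). Tangency of A1 to both parallel lines with radius 18.6 puts L and S at H ± 18.6·n: L = (17.3, 6.91), S = (-17.3, -6.91). Equal radii place K and M the same way about N: K = N + 18.6·n = (42.9, -57.3), M = N − 18.6·n = (8.39, -71.1). Then |HM| = |M − H| = 71.6.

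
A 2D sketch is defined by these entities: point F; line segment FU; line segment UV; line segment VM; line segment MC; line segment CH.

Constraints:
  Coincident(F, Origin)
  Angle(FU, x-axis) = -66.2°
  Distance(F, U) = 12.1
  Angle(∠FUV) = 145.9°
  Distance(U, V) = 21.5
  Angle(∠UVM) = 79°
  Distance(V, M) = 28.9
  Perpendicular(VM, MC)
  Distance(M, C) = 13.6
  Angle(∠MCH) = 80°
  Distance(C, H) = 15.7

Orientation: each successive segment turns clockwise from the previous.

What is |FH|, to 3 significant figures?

18.8

F is at the origin; FU runs at -66.2° with length 12.1, so U = (4.88, -11.1). ∠FUV = 145.9° gives UV at -100° from the x-axis; with |UV| = 21.5, V = (1.04, -32.2). ∠UVM = 79.0° gives VM at 159° from the x-axis; with |VM| = 28.9, M = (-25.9, -21.7). VM ⟂ MC, so MC runs at 68.7°; with |MC| = 13.6, C = (-20.9, -9.06). ∠MCH = 80.0° gives CH at -31.3° from the x-axis; with |CH| = 15.7, H = (-7.53, -17.2). Then |FH| = |H − F| = 18.8.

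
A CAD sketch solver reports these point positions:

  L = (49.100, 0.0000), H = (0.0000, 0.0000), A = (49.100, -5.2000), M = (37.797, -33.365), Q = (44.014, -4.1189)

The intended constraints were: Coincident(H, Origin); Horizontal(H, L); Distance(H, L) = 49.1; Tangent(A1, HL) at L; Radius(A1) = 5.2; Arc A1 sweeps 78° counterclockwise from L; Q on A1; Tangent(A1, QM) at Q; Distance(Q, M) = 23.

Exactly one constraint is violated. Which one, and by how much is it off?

Distance(Q, M) = 23 — off by 6.90.

H = (0.00, 0.00) ✓; H.y = 0.00, L.y = 0.00 ✓; |HL| = 49.10 ✓; ∠(AL, LH) = 90.00° ✓; |AL| = 5.200 ✓; bearing(A→Q) − bearing(A→L) = 78.00° ✓; |AQ| = 5.200 ✓; ∠(AQ, QM) = 90.00° ✓; |QM| = 29.90 ✗.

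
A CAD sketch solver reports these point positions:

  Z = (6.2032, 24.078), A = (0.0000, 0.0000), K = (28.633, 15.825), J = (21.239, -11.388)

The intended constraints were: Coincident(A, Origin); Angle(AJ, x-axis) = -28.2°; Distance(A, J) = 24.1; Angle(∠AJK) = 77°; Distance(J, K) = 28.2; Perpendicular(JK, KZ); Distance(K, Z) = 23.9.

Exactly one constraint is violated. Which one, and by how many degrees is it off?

Perpendicular(JK, KZ) — off by 5.00°.

A = (0.00, 0.00) ✓; AJ at -28.20° ✓; |AJ| = 24.10 ✓; ∠AJK = 77.00° ✓; |JK| = 28.20 ✓; ∠(JK, KZ) = 85.00° ✗; |KZ| = 23.90 ✓.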